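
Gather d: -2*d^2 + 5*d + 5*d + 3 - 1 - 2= -2*d^2 + 10*d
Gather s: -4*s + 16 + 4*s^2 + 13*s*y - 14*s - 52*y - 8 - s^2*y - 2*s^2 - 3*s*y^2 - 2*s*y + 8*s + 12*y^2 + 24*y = s^2*(2 - y) + s*(-3*y^2 + 11*y - 10) + 12*y^2 - 28*y + 8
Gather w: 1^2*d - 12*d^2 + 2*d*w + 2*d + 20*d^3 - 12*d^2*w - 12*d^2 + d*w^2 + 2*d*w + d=20*d^3 - 24*d^2 + d*w^2 + 4*d + w*(-12*d^2 + 4*d)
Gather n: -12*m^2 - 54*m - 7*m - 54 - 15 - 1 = -12*m^2 - 61*m - 70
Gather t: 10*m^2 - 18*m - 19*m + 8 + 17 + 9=10*m^2 - 37*m + 34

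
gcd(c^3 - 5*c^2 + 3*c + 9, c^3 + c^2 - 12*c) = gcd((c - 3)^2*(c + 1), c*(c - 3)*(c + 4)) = c - 3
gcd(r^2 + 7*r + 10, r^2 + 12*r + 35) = r + 5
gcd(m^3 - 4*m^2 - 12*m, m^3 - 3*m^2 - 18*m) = m^2 - 6*m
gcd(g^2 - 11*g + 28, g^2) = 1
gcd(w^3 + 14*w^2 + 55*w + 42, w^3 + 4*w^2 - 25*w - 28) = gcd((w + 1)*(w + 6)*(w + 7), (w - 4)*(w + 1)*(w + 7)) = w^2 + 8*w + 7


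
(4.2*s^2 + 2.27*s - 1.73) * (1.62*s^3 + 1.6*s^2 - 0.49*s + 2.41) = 6.804*s^5 + 10.3974*s^4 - 1.2286*s^3 + 6.2417*s^2 + 6.3184*s - 4.1693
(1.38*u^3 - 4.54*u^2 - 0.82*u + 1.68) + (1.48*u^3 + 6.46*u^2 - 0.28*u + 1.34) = 2.86*u^3 + 1.92*u^2 - 1.1*u + 3.02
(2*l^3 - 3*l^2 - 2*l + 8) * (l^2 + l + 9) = 2*l^5 - l^4 + 13*l^3 - 21*l^2 - 10*l + 72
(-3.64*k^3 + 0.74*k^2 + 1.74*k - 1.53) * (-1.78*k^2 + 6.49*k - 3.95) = 6.4792*k^5 - 24.9408*k^4 + 16.0834*k^3 + 11.093*k^2 - 16.8027*k + 6.0435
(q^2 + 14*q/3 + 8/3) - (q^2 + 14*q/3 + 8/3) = 0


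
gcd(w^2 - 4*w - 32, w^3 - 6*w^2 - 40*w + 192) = w - 8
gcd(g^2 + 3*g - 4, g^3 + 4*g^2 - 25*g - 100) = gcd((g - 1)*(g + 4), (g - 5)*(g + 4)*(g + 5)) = g + 4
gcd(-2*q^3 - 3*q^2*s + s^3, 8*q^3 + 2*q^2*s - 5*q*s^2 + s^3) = 2*q^2 + q*s - s^2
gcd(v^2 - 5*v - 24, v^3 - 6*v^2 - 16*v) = v - 8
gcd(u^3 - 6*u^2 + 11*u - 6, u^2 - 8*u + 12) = u - 2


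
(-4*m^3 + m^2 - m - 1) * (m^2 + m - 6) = -4*m^5 - 3*m^4 + 24*m^3 - 8*m^2 + 5*m + 6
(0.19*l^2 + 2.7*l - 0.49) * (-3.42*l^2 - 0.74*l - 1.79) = -0.6498*l^4 - 9.3746*l^3 - 0.6623*l^2 - 4.4704*l + 0.8771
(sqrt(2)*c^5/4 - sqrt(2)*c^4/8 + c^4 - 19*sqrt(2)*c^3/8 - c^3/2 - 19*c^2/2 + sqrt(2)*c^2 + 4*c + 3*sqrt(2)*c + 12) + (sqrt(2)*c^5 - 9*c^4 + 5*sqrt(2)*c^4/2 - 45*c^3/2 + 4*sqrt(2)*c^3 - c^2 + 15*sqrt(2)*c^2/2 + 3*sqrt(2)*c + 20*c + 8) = 5*sqrt(2)*c^5/4 - 8*c^4 + 19*sqrt(2)*c^4/8 - 23*c^3 + 13*sqrt(2)*c^3/8 - 21*c^2/2 + 17*sqrt(2)*c^2/2 + 6*sqrt(2)*c + 24*c + 20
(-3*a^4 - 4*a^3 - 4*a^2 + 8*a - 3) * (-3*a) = 9*a^5 + 12*a^4 + 12*a^3 - 24*a^2 + 9*a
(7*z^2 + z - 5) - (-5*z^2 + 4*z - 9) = 12*z^2 - 3*z + 4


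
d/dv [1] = 0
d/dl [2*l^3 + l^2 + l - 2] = 6*l^2 + 2*l + 1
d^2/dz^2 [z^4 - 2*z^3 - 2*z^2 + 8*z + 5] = 12*z^2 - 12*z - 4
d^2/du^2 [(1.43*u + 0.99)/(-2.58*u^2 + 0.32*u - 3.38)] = (-(1.43*u + 0.99)*(5.16*u - 0.32)*(10.32*u - 0.64) + (22.1364*u + 4.1932)*(2.58*u^2 - 0.32*u + 3.38))/(2.58*u^2 - 0.32*u + 3.38)^3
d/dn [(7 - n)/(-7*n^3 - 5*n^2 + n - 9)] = (7*n^3 + 5*n^2 - n - (n - 7)*(21*n^2 + 10*n - 1) + 9)/(7*n^3 + 5*n^2 - n + 9)^2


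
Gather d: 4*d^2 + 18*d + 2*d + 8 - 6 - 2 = 4*d^2 + 20*d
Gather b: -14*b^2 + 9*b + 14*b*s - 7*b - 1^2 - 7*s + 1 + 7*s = -14*b^2 + b*(14*s + 2)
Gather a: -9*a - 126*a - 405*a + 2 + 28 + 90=120 - 540*a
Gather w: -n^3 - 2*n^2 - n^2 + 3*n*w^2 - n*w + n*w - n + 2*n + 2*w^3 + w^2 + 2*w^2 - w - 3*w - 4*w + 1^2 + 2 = -n^3 - 3*n^2 + n + 2*w^3 + w^2*(3*n + 3) - 8*w + 3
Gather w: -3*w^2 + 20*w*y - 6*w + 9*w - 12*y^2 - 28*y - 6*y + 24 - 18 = -3*w^2 + w*(20*y + 3) - 12*y^2 - 34*y + 6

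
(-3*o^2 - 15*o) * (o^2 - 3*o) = -3*o^4 - 6*o^3 + 45*o^2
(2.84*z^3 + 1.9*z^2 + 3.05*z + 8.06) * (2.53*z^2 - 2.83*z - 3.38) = 7.1852*z^5 - 3.2302*z^4 - 7.2597*z^3 + 5.3383*z^2 - 33.1188*z - 27.2428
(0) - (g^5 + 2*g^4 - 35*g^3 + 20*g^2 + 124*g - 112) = -g^5 - 2*g^4 + 35*g^3 - 20*g^2 - 124*g + 112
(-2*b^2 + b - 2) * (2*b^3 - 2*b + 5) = -4*b^5 + 2*b^4 - 12*b^2 + 9*b - 10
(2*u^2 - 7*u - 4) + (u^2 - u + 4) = 3*u^2 - 8*u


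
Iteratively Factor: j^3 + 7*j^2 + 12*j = (j)*(j^2 + 7*j + 12) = j*(j + 3)*(j + 4)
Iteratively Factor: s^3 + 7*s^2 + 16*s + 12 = (s + 3)*(s^2 + 4*s + 4) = (s + 2)*(s + 3)*(s + 2)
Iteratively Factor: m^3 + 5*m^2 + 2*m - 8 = (m + 4)*(m^2 + m - 2) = (m - 1)*(m + 4)*(m + 2)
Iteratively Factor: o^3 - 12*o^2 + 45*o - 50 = (o - 5)*(o^2 - 7*o + 10) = (o - 5)^2*(o - 2)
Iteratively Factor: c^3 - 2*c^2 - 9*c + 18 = (c - 2)*(c^2 - 9) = (c - 3)*(c - 2)*(c + 3)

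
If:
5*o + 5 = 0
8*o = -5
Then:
No Solution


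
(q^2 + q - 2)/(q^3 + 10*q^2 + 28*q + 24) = (q - 1)/(q^2 + 8*q + 12)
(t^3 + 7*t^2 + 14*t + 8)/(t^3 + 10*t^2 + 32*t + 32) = (t + 1)/(t + 4)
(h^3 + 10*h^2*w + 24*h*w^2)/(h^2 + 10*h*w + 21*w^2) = h*(h^2 + 10*h*w + 24*w^2)/(h^2 + 10*h*w + 21*w^2)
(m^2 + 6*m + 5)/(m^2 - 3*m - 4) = (m + 5)/(m - 4)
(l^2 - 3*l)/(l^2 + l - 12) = l/(l + 4)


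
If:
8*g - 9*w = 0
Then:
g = 9*w/8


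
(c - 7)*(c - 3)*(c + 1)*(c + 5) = c^4 - 4*c^3 - 34*c^2 + 76*c + 105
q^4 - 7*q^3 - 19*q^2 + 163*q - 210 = (q - 7)*(q - 3)*(q - 2)*(q + 5)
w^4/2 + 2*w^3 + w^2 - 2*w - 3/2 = (w/2 + 1/2)*(w - 1)*(w + 1)*(w + 3)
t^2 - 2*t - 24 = (t - 6)*(t + 4)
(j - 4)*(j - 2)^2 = j^3 - 8*j^2 + 20*j - 16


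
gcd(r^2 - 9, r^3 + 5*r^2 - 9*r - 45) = r^2 - 9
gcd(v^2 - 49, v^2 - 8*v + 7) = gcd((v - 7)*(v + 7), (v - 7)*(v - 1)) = v - 7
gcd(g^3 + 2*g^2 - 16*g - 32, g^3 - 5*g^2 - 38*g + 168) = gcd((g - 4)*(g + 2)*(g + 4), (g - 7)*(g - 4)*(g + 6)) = g - 4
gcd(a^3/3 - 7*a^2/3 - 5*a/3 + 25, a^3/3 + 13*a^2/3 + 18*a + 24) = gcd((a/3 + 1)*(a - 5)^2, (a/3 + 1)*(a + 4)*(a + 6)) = a + 3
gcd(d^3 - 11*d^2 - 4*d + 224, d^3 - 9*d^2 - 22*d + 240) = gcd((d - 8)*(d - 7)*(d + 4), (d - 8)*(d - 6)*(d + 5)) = d - 8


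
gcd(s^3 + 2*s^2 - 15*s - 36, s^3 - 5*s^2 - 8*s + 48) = s^2 - s - 12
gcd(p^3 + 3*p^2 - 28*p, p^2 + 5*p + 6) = 1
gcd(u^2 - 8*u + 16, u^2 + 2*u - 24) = u - 4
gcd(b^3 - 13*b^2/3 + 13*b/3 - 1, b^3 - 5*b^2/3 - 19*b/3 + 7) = b^2 - 4*b + 3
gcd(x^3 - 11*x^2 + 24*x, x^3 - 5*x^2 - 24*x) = x^2 - 8*x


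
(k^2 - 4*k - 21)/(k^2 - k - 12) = (k - 7)/(k - 4)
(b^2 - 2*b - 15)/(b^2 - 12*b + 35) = (b + 3)/(b - 7)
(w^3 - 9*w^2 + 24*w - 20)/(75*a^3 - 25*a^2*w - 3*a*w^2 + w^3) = (w^3 - 9*w^2 + 24*w - 20)/(75*a^3 - 25*a^2*w - 3*a*w^2 + w^3)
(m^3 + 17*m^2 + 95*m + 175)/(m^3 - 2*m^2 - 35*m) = (m^2 + 12*m + 35)/(m*(m - 7))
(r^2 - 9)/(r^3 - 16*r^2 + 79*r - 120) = (r + 3)/(r^2 - 13*r + 40)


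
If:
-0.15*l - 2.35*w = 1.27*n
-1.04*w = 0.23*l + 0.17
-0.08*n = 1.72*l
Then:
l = -0.01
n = 0.30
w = -0.16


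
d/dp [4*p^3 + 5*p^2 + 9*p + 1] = 12*p^2 + 10*p + 9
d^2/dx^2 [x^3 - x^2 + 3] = 6*x - 2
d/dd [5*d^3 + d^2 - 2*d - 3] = 15*d^2 + 2*d - 2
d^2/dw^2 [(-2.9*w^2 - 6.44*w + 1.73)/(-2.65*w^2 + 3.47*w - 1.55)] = (2.8421709430404e-14*w^4 + 143.7837*w^3 - 144.36405*w^2 - 63.2645099999999*w + 55.760016)/(18.609625*w^6 - 73.104225*w^5 + 128.37978*w^4 - 127.300073*w^3 + 75.09006*w^2 - 25.010025*w + 3.723875)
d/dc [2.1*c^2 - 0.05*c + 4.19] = 4.2*c - 0.05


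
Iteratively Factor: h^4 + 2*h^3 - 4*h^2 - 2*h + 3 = (h + 1)*(h^3 + h^2 - 5*h + 3) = (h - 1)*(h + 1)*(h^2 + 2*h - 3) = (h - 1)^2*(h + 1)*(h + 3)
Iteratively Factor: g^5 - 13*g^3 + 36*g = (g + 3)*(g^4 - 3*g^3 - 4*g^2 + 12*g) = (g + 2)*(g + 3)*(g^3 - 5*g^2 + 6*g) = (g - 3)*(g + 2)*(g + 3)*(g^2 - 2*g) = (g - 3)*(g - 2)*(g + 2)*(g + 3)*(g)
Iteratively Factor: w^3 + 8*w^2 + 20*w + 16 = (w + 2)*(w^2 + 6*w + 8) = (w + 2)*(w + 4)*(w + 2)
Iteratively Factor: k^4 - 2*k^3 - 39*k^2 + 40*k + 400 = (k + 4)*(k^3 - 6*k^2 - 15*k + 100) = (k + 4)^2*(k^2 - 10*k + 25) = (k - 5)*(k + 4)^2*(k - 5)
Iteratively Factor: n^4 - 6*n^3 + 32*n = (n + 2)*(n^3 - 8*n^2 + 16*n) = n*(n + 2)*(n^2 - 8*n + 16) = n*(n - 4)*(n + 2)*(n - 4)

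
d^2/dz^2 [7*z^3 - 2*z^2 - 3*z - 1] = 42*z - 4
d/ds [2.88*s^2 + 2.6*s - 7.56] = 5.76*s + 2.6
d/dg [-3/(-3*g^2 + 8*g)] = 6*(4 - 3*g)/(g^2*(3*g - 8)^2)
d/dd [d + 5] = 1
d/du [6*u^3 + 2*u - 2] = 18*u^2 + 2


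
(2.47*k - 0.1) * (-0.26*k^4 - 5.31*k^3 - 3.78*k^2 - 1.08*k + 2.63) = -0.6422*k^5 - 13.0897*k^4 - 8.8056*k^3 - 2.2896*k^2 + 6.6041*k - 0.263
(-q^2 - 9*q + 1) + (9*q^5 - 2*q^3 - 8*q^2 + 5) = 9*q^5 - 2*q^3 - 9*q^2 - 9*q + 6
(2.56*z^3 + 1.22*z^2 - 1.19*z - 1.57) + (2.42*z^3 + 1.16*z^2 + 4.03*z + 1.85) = 4.98*z^3 + 2.38*z^2 + 2.84*z + 0.28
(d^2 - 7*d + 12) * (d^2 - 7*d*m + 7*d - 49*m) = d^4 - 7*d^3*m - 37*d^2 + 259*d*m + 84*d - 588*m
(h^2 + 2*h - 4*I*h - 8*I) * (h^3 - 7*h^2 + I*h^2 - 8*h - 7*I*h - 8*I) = h^5 - 5*h^4 - 3*I*h^4 - 18*h^3 + 15*I*h^3 - 36*h^2 + 66*I*h^2 - 88*h + 48*I*h - 64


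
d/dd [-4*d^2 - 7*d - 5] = -8*d - 7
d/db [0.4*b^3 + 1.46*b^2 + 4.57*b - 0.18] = 1.2*b^2 + 2.92*b + 4.57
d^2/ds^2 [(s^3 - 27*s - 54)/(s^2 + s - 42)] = 32/(s^3 + 21*s^2 + 147*s + 343)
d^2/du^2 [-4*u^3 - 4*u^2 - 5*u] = -24*u - 8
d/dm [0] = 0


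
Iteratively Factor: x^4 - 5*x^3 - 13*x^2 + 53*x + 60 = (x - 5)*(x^3 - 13*x - 12) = (x - 5)*(x + 1)*(x^2 - x - 12) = (x - 5)*(x - 4)*(x + 1)*(x + 3)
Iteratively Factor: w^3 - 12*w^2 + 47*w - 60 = (w - 5)*(w^2 - 7*w + 12) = (w - 5)*(w - 4)*(w - 3)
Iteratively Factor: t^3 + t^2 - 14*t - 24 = (t + 2)*(t^2 - t - 12) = (t + 2)*(t + 3)*(t - 4)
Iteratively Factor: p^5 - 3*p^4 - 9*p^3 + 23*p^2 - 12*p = (p - 4)*(p^4 + p^3 - 5*p^2 + 3*p) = (p - 4)*(p - 1)*(p^3 + 2*p^2 - 3*p) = (p - 4)*(p - 1)^2*(p^2 + 3*p) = p*(p - 4)*(p - 1)^2*(p + 3)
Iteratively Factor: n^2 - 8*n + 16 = (n - 4)*(n - 4)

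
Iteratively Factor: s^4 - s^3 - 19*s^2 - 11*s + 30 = (s + 3)*(s^3 - 4*s^2 - 7*s + 10) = (s - 5)*(s + 3)*(s^2 + s - 2) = (s - 5)*(s + 2)*(s + 3)*(s - 1)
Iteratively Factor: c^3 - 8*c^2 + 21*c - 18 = (c - 3)*(c^2 - 5*c + 6) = (c - 3)^2*(c - 2)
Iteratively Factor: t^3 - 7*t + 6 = (t - 2)*(t^2 + 2*t - 3) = (t - 2)*(t + 3)*(t - 1)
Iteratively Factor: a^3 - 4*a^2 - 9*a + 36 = (a - 3)*(a^2 - a - 12) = (a - 3)*(a + 3)*(a - 4)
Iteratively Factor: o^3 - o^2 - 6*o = (o)*(o^2 - o - 6) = o*(o - 3)*(o + 2)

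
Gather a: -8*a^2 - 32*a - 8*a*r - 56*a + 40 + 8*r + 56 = -8*a^2 + a*(-8*r - 88) + 8*r + 96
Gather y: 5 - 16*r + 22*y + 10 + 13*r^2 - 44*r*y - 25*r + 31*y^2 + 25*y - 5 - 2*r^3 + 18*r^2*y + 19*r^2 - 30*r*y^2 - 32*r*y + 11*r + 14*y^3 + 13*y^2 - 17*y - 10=-2*r^3 + 32*r^2 - 30*r + 14*y^3 + y^2*(44 - 30*r) + y*(18*r^2 - 76*r + 30)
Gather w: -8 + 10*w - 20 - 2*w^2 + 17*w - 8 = -2*w^2 + 27*w - 36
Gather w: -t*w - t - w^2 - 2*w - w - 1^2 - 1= -t - w^2 + w*(-t - 3) - 2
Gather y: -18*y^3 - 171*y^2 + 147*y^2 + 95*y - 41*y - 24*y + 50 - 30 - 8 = -18*y^3 - 24*y^2 + 30*y + 12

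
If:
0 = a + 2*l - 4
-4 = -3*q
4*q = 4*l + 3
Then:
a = 17/6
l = 7/12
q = 4/3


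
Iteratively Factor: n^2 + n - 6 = (n - 2)*(n + 3)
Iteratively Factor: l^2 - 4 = (l - 2)*(l + 2)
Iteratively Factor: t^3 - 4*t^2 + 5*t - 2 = (t - 2)*(t^2 - 2*t + 1) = (t - 2)*(t - 1)*(t - 1)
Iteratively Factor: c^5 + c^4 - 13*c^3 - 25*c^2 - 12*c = (c)*(c^4 + c^3 - 13*c^2 - 25*c - 12) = c*(c + 1)*(c^3 - 13*c - 12) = c*(c - 4)*(c + 1)*(c^2 + 4*c + 3) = c*(c - 4)*(c + 1)^2*(c + 3)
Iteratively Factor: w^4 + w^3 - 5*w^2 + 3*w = (w + 3)*(w^3 - 2*w^2 + w) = w*(w + 3)*(w^2 - 2*w + 1) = w*(w - 1)*(w + 3)*(w - 1)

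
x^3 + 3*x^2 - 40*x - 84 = (x - 6)*(x + 2)*(x + 7)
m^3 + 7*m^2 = m^2*(m + 7)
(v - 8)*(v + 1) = v^2 - 7*v - 8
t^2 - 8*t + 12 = (t - 6)*(t - 2)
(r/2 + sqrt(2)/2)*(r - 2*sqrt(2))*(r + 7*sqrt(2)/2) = r^3/2 + 5*sqrt(2)*r^2/4 - 11*r/2 - 7*sqrt(2)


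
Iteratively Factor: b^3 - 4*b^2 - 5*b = (b)*(b^2 - 4*b - 5) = b*(b + 1)*(b - 5)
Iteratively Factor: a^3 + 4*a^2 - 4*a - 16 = (a + 2)*(a^2 + 2*a - 8) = (a + 2)*(a + 4)*(a - 2)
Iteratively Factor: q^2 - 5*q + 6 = (q - 3)*(q - 2)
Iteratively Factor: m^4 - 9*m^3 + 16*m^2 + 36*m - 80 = (m - 5)*(m^3 - 4*m^2 - 4*m + 16) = (m - 5)*(m - 2)*(m^2 - 2*m - 8) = (m - 5)*(m - 2)*(m + 2)*(m - 4)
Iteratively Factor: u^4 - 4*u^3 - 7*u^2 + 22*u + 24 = (u + 2)*(u^3 - 6*u^2 + 5*u + 12) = (u + 1)*(u + 2)*(u^2 - 7*u + 12) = (u - 3)*(u + 1)*(u + 2)*(u - 4)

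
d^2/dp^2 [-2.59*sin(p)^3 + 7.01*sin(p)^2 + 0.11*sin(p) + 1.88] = 1.8325*sin(p) - 5.8275*sin(3*p) + 14.02*cos(2*p)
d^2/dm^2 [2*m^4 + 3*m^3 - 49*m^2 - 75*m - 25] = 24*m^2 + 18*m - 98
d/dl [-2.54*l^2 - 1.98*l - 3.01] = -5.08*l - 1.98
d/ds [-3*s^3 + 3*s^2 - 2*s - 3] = -9*s^2 + 6*s - 2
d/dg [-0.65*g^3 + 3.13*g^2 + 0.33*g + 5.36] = -1.95*g^2 + 6.26*g + 0.33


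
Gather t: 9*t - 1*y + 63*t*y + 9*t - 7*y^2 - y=t*(63*y + 18) - 7*y^2 - 2*y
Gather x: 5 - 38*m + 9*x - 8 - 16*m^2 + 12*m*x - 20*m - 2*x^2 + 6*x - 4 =-16*m^2 - 58*m - 2*x^2 + x*(12*m + 15) - 7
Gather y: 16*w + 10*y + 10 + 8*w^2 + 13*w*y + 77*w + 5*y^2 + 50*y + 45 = 8*w^2 + 93*w + 5*y^2 + y*(13*w + 60) + 55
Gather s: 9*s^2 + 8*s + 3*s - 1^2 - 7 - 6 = 9*s^2 + 11*s - 14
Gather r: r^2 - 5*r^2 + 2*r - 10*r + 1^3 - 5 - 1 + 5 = -4*r^2 - 8*r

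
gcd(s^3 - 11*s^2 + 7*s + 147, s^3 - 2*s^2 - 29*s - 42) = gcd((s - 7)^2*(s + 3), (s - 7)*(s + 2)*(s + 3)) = s^2 - 4*s - 21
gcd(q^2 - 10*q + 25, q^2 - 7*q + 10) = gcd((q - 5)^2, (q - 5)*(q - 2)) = q - 5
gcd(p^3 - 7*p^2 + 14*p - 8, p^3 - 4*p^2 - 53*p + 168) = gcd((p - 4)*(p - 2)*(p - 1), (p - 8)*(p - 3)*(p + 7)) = 1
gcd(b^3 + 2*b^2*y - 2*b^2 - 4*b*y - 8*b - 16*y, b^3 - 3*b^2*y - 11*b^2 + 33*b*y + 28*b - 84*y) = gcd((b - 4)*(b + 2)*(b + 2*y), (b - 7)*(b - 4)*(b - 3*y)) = b - 4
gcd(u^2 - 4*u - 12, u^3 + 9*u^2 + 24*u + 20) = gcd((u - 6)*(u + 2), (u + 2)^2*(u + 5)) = u + 2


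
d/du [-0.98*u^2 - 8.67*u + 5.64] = -1.96*u - 8.67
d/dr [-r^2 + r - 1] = 1 - 2*r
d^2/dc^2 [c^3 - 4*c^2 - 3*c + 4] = 6*c - 8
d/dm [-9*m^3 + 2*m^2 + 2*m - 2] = -27*m^2 + 4*m + 2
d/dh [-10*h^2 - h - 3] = -20*h - 1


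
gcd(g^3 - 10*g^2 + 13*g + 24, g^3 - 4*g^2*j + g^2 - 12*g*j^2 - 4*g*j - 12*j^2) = g + 1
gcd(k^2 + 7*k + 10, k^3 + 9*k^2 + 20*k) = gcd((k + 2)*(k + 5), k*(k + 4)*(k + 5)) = k + 5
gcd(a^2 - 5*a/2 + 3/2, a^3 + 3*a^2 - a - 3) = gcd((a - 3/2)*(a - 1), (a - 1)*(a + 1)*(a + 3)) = a - 1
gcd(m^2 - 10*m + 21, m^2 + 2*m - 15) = m - 3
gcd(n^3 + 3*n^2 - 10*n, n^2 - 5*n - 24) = 1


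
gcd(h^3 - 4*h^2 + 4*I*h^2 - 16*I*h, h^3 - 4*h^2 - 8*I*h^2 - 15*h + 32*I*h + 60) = h - 4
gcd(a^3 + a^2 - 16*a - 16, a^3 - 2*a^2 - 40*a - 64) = a + 4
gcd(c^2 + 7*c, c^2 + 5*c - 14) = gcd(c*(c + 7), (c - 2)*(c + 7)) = c + 7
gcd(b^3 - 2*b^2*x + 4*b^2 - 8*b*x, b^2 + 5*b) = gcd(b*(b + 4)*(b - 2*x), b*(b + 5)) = b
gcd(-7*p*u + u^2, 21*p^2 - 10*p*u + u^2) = 7*p - u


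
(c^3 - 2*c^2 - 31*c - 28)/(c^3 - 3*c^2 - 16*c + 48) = (c^2 - 6*c - 7)/(c^2 - 7*c + 12)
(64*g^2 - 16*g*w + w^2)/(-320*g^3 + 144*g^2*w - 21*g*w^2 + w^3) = 1/(-5*g + w)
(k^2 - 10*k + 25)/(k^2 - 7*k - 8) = (-k^2 + 10*k - 25)/(-k^2 + 7*k + 8)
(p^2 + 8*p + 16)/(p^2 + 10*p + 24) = (p + 4)/(p + 6)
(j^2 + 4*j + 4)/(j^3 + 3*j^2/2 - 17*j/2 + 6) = 2*(j^2 + 4*j + 4)/(2*j^3 + 3*j^2 - 17*j + 12)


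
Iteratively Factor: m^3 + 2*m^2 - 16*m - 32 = (m + 2)*(m^2 - 16) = (m - 4)*(m + 2)*(m + 4)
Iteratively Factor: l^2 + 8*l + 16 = (l + 4)*(l + 4)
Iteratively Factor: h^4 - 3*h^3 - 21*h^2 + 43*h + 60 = (h - 3)*(h^3 - 21*h - 20) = (h - 5)*(h - 3)*(h^2 + 5*h + 4) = (h - 5)*(h - 3)*(h + 4)*(h + 1)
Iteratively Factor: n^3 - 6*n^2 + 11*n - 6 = (n - 3)*(n^2 - 3*n + 2) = (n - 3)*(n - 1)*(n - 2)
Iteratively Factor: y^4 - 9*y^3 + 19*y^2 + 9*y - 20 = (y + 1)*(y^3 - 10*y^2 + 29*y - 20) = (y - 1)*(y + 1)*(y^2 - 9*y + 20) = (y - 4)*(y - 1)*(y + 1)*(y - 5)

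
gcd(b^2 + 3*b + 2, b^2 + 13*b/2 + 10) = 1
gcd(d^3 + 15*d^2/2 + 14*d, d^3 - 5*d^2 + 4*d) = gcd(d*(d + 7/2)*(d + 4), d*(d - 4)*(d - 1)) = d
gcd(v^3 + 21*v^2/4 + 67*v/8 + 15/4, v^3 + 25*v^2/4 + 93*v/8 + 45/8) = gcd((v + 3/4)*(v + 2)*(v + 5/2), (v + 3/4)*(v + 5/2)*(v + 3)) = v^2 + 13*v/4 + 15/8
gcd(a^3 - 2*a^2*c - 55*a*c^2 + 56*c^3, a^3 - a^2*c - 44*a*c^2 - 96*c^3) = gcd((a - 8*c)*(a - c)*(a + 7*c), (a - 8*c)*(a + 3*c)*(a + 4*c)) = a - 8*c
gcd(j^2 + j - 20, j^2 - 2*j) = 1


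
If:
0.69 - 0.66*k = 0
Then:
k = 1.05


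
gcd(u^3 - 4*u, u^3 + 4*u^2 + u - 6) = u + 2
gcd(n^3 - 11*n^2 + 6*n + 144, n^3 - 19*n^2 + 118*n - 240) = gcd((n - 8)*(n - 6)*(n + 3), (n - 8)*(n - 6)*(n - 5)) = n^2 - 14*n + 48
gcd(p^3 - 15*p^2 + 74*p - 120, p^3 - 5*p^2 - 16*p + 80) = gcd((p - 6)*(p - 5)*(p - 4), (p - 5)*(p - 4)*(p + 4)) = p^2 - 9*p + 20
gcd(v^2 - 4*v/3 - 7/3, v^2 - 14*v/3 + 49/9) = v - 7/3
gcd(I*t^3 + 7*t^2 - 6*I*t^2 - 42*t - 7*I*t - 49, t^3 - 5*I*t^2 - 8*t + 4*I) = 1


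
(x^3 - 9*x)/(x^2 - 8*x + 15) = x*(x + 3)/(x - 5)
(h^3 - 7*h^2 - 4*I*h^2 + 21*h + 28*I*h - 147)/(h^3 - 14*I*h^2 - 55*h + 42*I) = (h^2 + h*(-7 + 3*I) - 21*I)/(h^2 - 7*I*h - 6)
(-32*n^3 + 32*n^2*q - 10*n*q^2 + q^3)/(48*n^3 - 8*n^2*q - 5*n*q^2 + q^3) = (-2*n + q)/(3*n + q)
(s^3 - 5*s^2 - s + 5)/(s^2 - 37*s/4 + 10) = 4*(s^3 - 5*s^2 - s + 5)/(4*s^2 - 37*s + 40)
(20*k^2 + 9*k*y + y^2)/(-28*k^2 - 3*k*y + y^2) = (5*k + y)/(-7*k + y)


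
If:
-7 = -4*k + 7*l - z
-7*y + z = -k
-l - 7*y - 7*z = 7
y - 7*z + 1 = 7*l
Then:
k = 2751/467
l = 980/467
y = 268/467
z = -875/467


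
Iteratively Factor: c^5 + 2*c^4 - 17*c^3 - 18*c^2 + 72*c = (c + 4)*(c^4 - 2*c^3 - 9*c^2 + 18*c) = (c + 3)*(c + 4)*(c^3 - 5*c^2 + 6*c) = (c - 2)*(c + 3)*(c + 4)*(c^2 - 3*c) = c*(c - 2)*(c + 3)*(c + 4)*(c - 3)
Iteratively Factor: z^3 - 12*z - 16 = (z + 2)*(z^2 - 2*z - 8) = (z + 2)^2*(z - 4)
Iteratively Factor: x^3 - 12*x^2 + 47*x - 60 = (x - 3)*(x^2 - 9*x + 20) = (x - 5)*(x - 3)*(x - 4)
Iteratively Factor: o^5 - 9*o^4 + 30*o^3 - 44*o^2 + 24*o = (o - 2)*(o^4 - 7*o^3 + 16*o^2 - 12*o) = (o - 2)^2*(o^3 - 5*o^2 + 6*o) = o*(o - 2)^2*(o^2 - 5*o + 6) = o*(o - 3)*(o - 2)^2*(o - 2)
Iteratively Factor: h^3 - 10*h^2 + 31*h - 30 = (h - 3)*(h^2 - 7*h + 10) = (h - 5)*(h - 3)*(h - 2)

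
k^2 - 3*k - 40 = (k - 8)*(k + 5)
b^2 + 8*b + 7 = (b + 1)*(b + 7)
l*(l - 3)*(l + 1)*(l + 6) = l^4 + 4*l^3 - 15*l^2 - 18*l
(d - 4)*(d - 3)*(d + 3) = d^3 - 4*d^2 - 9*d + 36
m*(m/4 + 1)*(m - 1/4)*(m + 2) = m^4/4 + 23*m^3/16 + 13*m^2/8 - m/2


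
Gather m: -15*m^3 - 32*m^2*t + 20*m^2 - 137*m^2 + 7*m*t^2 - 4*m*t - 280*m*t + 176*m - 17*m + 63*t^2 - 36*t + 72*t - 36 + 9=-15*m^3 + m^2*(-32*t - 117) + m*(7*t^2 - 284*t + 159) + 63*t^2 + 36*t - 27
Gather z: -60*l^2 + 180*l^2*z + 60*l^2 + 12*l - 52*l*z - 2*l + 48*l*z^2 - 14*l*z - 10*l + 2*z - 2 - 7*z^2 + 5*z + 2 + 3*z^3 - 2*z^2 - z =3*z^3 + z^2*(48*l - 9) + z*(180*l^2 - 66*l + 6)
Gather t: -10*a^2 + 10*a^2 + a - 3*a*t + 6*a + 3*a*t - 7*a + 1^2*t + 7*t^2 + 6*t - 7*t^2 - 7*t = 0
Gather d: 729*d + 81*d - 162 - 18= 810*d - 180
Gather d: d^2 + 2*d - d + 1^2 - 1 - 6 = d^2 + d - 6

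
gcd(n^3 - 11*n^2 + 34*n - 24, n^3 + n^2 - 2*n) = n - 1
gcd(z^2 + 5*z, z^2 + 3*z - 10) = z + 5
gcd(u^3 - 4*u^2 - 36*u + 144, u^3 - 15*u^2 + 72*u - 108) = u - 6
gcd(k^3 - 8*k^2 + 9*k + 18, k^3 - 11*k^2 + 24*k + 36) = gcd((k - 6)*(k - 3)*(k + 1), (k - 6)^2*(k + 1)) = k^2 - 5*k - 6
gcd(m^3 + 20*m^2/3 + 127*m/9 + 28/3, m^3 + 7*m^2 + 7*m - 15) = m + 3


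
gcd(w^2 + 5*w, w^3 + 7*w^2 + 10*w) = w^2 + 5*w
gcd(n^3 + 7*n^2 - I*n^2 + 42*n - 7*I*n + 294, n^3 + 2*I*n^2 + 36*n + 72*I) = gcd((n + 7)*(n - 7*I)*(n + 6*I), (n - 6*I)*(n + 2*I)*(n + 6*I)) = n + 6*I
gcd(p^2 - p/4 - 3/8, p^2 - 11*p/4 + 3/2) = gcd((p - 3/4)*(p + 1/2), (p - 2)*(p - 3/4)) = p - 3/4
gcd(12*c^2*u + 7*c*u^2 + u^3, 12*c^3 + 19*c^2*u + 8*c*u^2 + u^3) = 12*c^2 + 7*c*u + u^2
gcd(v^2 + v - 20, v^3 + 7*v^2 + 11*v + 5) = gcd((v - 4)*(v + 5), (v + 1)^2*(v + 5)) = v + 5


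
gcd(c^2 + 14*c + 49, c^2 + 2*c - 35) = c + 7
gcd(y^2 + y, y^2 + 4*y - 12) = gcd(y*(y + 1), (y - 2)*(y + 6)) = 1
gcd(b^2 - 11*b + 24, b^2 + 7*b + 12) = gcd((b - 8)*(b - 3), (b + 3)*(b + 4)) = 1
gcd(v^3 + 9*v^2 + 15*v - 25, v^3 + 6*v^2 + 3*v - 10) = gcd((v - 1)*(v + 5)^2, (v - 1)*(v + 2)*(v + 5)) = v^2 + 4*v - 5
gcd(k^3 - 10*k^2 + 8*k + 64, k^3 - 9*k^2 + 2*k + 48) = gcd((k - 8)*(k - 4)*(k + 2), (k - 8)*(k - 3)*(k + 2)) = k^2 - 6*k - 16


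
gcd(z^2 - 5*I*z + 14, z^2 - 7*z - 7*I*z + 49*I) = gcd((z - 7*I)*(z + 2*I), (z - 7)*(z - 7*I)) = z - 7*I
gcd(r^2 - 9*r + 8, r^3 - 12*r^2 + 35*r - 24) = r^2 - 9*r + 8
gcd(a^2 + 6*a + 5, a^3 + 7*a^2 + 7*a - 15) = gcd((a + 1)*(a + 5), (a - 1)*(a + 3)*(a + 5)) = a + 5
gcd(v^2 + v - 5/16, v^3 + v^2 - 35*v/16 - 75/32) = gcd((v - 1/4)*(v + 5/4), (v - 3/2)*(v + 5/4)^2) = v + 5/4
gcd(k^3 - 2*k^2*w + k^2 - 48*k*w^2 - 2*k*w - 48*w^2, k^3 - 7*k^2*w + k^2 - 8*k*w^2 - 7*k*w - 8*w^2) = -k^2 + 8*k*w - k + 8*w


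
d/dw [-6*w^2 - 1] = -12*w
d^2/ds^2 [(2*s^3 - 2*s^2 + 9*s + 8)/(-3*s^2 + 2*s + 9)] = 2*(-131*s^3 - 162*s^2 - 1071*s + 76)/(27*s^6 - 54*s^5 - 207*s^4 + 316*s^3 + 621*s^2 - 486*s - 729)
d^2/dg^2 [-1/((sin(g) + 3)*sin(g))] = (4*sin(g) + 9 + 3/sin(g) - 18/sin(g)^2 - 18/sin(g)^3)/(sin(g) + 3)^3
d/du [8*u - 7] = 8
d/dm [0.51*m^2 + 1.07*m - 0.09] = 1.02*m + 1.07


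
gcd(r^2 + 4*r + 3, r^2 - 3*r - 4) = r + 1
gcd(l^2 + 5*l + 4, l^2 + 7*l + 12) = l + 4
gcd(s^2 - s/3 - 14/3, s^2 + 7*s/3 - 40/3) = 1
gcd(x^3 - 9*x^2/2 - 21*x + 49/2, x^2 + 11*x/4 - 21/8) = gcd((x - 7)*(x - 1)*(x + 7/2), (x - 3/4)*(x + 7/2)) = x + 7/2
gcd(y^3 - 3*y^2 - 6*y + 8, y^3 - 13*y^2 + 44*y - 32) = y^2 - 5*y + 4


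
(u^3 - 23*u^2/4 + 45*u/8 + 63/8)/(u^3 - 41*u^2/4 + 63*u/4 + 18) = (u - 7/2)/(u - 8)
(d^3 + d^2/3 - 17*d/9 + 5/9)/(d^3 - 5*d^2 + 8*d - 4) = (9*d^2 + 12*d - 5)/(9*(d^2 - 4*d + 4))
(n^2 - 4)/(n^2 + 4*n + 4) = (n - 2)/(n + 2)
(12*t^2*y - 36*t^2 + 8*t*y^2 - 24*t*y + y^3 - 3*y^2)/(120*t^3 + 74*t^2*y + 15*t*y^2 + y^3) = (2*t*y - 6*t + y^2 - 3*y)/(20*t^2 + 9*t*y + y^2)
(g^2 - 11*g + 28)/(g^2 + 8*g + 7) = (g^2 - 11*g + 28)/(g^2 + 8*g + 7)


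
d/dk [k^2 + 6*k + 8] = 2*k + 6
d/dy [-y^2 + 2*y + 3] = 2 - 2*y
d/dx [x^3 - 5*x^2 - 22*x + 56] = 3*x^2 - 10*x - 22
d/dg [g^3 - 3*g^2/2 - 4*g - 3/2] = 3*g^2 - 3*g - 4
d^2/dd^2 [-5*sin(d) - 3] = 5*sin(d)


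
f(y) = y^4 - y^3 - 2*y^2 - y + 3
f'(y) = 4*y^3 - 3*y^2 - 4*y - 1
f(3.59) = 93.47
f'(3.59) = 131.05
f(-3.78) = 236.37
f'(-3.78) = -244.79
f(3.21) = 52.28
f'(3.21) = 87.55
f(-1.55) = 9.24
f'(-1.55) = -16.90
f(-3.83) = 248.85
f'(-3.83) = -254.41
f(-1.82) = 15.20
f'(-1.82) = -27.77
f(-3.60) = 195.30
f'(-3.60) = -212.10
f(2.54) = 12.79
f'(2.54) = 35.03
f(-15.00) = 53568.00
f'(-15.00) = -14116.00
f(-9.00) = 7140.00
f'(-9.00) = -3124.00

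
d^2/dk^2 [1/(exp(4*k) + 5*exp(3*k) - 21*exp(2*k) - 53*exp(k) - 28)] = ((-16*exp(3*k) - 45*exp(2*k) + 84*exp(k) + 53)*(-exp(4*k) - 5*exp(3*k) + 21*exp(2*k) + 53*exp(k) + 28) - 2*(4*exp(3*k) + 15*exp(2*k) - 42*exp(k) - 53)^2*exp(k))*exp(k)/(-exp(4*k) - 5*exp(3*k) + 21*exp(2*k) + 53*exp(k) + 28)^3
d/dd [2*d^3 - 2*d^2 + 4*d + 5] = 6*d^2 - 4*d + 4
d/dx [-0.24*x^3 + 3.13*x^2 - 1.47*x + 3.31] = -0.72*x^2 + 6.26*x - 1.47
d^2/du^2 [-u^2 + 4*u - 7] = -2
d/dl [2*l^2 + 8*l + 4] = 4*l + 8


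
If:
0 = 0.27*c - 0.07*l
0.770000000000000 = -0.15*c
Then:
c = -5.13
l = -19.80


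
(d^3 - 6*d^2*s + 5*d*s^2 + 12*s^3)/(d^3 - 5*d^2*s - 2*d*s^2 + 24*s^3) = (d + s)/(d + 2*s)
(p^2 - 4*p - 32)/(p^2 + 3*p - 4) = (p - 8)/(p - 1)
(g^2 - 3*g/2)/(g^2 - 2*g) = (g - 3/2)/(g - 2)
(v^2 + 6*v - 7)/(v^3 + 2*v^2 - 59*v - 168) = (v - 1)/(v^2 - 5*v - 24)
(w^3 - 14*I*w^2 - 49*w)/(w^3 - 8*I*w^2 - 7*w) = (w - 7*I)/(w - I)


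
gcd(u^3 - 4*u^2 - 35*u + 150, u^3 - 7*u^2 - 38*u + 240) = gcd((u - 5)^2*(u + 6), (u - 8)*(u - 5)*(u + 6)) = u^2 + u - 30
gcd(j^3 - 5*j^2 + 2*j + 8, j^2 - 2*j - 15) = 1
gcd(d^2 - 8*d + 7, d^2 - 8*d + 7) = d^2 - 8*d + 7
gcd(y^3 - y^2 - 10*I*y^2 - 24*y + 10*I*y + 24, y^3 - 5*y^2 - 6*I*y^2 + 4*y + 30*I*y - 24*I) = y^2 + y*(-1 - 6*I) + 6*I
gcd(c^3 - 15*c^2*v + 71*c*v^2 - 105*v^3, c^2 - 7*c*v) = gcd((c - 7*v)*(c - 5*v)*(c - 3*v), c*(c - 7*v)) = -c + 7*v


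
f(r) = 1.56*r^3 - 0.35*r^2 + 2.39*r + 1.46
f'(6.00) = 166.67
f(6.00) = 340.16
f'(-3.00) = 46.61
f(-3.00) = -50.98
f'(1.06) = 6.91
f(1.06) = 5.46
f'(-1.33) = 11.60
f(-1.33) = -6.01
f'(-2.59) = 35.60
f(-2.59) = -34.18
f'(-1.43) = 12.96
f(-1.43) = -7.24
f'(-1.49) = 13.82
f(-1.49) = -8.04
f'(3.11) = 45.48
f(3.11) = 52.43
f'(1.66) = 14.12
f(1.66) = 11.60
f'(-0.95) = 7.28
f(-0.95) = -2.46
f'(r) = 4.68*r^2 - 0.7*r + 2.39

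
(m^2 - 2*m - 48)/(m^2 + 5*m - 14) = (m^2 - 2*m - 48)/(m^2 + 5*m - 14)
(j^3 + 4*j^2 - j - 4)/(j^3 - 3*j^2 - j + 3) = (j + 4)/(j - 3)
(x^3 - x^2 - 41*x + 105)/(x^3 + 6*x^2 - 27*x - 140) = (x - 3)/(x + 4)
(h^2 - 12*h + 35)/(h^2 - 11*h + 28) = (h - 5)/(h - 4)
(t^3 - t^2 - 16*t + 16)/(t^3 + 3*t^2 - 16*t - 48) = (t - 1)/(t + 3)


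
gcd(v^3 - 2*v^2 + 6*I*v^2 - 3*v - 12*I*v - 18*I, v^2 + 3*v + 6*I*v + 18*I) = v + 6*I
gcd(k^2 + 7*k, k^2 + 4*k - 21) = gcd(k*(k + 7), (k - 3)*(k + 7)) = k + 7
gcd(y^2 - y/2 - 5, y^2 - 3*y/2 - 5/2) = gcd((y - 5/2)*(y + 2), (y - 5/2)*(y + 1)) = y - 5/2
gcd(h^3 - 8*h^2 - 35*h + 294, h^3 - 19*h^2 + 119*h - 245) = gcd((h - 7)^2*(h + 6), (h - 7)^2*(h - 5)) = h^2 - 14*h + 49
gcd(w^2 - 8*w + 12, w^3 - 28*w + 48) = w - 2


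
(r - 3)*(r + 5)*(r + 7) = r^3 + 9*r^2 - r - 105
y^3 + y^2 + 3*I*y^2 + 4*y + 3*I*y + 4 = (y + 1)*(y - I)*(y + 4*I)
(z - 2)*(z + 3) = z^2 + z - 6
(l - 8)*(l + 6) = l^2 - 2*l - 48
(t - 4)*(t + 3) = t^2 - t - 12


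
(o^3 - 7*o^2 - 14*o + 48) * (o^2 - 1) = o^5 - 7*o^4 - 15*o^3 + 55*o^2 + 14*o - 48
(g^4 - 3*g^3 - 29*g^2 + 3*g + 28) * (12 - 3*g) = -3*g^5 + 21*g^4 + 51*g^3 - 357*g^2 - 48*g + 336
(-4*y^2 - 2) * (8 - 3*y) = 12*y^3 - 32*y^2 + 6*y - 16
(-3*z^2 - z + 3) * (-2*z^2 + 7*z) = 6*z^4 - 19*z^3 - 13*z^2 + 21*z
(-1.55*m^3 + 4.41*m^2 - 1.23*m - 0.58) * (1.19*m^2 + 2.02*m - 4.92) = -1.8445*m^5 + 2.1169*m^4 + 15.0705*m^3 - 24.872*m^2 + 4.88*m + 2.8536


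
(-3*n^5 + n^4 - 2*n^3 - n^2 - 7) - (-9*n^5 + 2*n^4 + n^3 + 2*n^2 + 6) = 6*n^5 - n^4 - 3*n^3 - 3*n^2 - 13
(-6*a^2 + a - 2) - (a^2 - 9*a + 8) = -7*a^2 + 10*a - 10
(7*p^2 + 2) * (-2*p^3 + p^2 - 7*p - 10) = -14*p^5 + 7*p^4 - 53*p^3 - 68*p^2 - 14*p - 20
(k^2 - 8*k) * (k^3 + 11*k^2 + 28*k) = k^5 + 3*k^4 - 60*k^3 - 224*k^2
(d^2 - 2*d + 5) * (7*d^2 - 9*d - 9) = 7*d^4 - 23*d^3 + 44*d^2 - 27*d - 45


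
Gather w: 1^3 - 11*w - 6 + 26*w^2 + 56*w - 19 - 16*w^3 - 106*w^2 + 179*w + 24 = -16*w^3 - 80*w^2 + 224*w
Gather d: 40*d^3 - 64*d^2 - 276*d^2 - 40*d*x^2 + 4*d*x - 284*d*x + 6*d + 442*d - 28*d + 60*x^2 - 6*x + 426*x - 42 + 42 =40*d^3 - 340*d^2 + d*(-40*x^2 - 280*x + 420) + 60*x^2 + 420*x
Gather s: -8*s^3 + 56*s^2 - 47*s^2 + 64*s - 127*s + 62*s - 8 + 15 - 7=-8*s^3 + 9*s^2 - s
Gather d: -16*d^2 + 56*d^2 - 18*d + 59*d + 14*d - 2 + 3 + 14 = 40*d^2 + 55*d + 15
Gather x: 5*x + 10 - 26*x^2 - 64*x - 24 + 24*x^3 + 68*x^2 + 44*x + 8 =24*x^3 + 42*x^2 - 15*x - 6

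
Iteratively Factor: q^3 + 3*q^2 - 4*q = (q + 4)*(q^2 - q) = q*(q + 4)*(q - 1)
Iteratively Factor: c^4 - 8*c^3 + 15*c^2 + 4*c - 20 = (c + 1)*(c^3 - 9*c^2 + 24*c - 20) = (c - 5)*(c + 1)*(c^2 - 4*c + 4) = (c - 5)*(c - 2)*(c + 1)*(c - 2)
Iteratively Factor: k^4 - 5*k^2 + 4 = (k + 2)*(k^3 - 2*k^2 - k + 2) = (k + 1)*(k + 2)*(k^2 - 3*k + 2) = (k - 1)*(k + 1)*(k + 2)*(k - 2)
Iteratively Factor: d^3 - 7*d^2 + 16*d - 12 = (d - 2)*(d^2 - 5*d + 6) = (d - 2)^2*(d - 3)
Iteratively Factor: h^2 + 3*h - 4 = (h - 1)*(h + 4)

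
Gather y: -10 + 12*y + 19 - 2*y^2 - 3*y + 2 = -2*y^2 + 9*y + 11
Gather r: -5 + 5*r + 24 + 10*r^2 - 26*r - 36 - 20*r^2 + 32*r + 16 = -10*r^2 + 11*r - 1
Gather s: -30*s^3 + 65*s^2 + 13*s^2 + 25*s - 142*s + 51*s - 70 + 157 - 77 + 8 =-30*s^3 + 78*s^2 - 66*s + 18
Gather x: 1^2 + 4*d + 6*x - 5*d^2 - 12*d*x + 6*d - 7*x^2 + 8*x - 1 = -5*d^2 + 10*d - 7*x^2 + x*(14 - 12*d)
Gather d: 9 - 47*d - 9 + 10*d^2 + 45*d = 10*d^2 - 2*d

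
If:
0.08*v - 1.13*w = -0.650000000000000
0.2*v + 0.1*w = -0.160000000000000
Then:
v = -1.05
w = 0.50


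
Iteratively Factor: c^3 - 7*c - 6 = (c - 3)*(c^2 + 3*c + 2) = (c - 3)*(c + 1)*(c + 2)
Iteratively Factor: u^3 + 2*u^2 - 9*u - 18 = (u - 3)*(u^2 + 5*u + 6) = (u - 3)*(u + 2)*(u + 3)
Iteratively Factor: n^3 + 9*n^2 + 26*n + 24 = (n + 4)*(n^2 + 5*n + 6) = (n + 3)*(n + 4)*(n + 2)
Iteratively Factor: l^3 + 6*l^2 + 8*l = (l)*(l^2 + 6*l + 8) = l*(l + 2)*(l + 4)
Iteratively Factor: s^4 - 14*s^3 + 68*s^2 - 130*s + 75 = (s - 1)*(s^3 - 13*s^2 + 55*s - 75) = (s - 5)*(s - 1)*(s^2 - 8*s + 15) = (s - 5)*(s - 3)*(s - 1)*(s - 5)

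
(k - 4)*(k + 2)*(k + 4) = k^3 + 2*k^2 - 16*k - 32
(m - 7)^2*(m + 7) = m^3 - 7*m^2 - 49*m + 343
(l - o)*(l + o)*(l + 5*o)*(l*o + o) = l^4*o + 5*l^3*o^2 + l^3*o - l^2*o^3 + 5*l^2*o^2 - 5*l*o^4 - l*o^3 - 5*o^4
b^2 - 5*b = b*(b - 5)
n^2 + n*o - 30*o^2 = (n - 5*o)*(n + 6*o)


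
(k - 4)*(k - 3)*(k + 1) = k^3 - 6*k^2 + 5*k + 12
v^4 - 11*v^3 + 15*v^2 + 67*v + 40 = (v - 8)*(v - 5)*(v + 1)^2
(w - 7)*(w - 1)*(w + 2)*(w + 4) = w^4 - 2*w^3 - 33*w^2 - 22*w + 56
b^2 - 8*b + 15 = (b - 5)*(b - 3)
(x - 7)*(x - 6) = x^2 - 13*x + 42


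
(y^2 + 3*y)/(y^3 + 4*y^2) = (y + 3)/(y*(y + 4))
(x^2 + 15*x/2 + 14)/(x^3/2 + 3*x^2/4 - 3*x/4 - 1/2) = 2*(2*x^2 + 15*x + 28)/(2*x^3 + 3*x^2 - 3*x - 2)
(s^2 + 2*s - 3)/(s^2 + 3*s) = (s - 1)/s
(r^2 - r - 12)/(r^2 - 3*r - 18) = (r - 4)/(r - 6)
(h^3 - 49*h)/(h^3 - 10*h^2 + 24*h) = (h^2 - 49)/(h^2 - 10*h + 24)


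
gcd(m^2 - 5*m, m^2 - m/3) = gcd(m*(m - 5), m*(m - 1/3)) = m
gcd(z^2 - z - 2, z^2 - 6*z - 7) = z + 1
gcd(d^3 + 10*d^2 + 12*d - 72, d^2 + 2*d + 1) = 1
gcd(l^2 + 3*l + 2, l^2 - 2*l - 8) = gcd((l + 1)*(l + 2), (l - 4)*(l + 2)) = l + 2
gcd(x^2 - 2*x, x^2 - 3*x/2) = x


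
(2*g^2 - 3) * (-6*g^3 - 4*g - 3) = -12*g^5 + 10*g^3 - 6*g^2 + 12*g + 9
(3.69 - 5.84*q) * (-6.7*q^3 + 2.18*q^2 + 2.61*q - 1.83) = 39.128*q^4 - 37.4542*q^3 - 7.1982*q^2 + 20.3181*q - 6.7527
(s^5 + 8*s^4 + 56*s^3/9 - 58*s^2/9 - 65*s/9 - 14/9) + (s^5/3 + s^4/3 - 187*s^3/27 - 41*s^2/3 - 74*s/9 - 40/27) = 4*s^5/3 + 25*s^4/3 - 19*s^3/27 - 181*s^2/9 - 139*s/9 - 82/27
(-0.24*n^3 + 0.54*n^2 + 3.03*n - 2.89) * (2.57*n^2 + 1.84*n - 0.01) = -0.6168*n^5 + 0.9462*n^4 + 8.7831*n^3 - 1.8575*n^2 - 5.3479*n + 0.0289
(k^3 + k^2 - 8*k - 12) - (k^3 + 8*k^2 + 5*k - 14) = -7*k^2 - 13*k + 2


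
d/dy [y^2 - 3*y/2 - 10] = 2*y - 3/2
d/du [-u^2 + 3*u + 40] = 3 - 2*u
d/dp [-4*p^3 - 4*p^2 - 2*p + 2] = -12*p^2 - 8*p - 2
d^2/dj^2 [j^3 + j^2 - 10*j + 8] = 6*j + 2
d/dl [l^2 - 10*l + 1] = 2*l - 10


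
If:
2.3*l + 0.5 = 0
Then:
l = -0.22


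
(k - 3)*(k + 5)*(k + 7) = k^3 + 9*k^2 - k - 105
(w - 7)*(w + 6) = w^2 - w - 42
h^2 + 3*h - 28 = (h - 4)*(h + 7)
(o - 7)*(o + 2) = o^2 - 5*o - 14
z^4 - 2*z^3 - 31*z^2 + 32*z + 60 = (z - 6)*(z - 2)*(z + 1)*(z + 5)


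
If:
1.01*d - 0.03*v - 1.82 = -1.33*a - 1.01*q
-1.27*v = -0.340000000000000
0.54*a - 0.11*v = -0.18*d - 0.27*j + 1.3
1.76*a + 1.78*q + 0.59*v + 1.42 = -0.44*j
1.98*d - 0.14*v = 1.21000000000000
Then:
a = 3.87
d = 0.63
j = -3.23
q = -3.91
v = 0.27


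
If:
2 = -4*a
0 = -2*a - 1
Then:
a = -1/2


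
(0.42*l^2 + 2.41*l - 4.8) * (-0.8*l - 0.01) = -0.336*l^3 - 1.9322*l^2 + 3.8159*l + 0.048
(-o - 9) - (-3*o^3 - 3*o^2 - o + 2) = 3*o^3 + 3*o^2 - 11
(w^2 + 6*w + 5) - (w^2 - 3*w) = 9*w + 5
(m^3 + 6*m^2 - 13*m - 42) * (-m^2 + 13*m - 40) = -m^5 + 7*m^4 + 51*m^3 - 367*m^2 - 26*m + 1680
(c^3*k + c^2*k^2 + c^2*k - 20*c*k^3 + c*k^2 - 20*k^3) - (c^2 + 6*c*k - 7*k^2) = c^3*k + c^2*k^2 + c^2*k - c^2 - 20*c*k^3 + c*k^2 - 6*c*k - 20*k^3 + 7*k^2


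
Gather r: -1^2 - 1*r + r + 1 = 0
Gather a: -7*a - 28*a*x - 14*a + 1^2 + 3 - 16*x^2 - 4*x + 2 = a*(-28*x - 21) - 16*x^2 - 4*x + 6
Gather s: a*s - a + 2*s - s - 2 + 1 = -a + s*(a + 1) - 1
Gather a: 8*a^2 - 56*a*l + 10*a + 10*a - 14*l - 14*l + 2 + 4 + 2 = 8*a^2 + a*(20 - 56*l) - 28*l + 8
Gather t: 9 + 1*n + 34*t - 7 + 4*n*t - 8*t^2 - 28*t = n - 8*t^2 + t*(4*n + 6) + 2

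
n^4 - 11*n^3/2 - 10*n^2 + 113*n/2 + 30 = (n - 5)*(n - 4)*(n + 1/2)*(n + 3)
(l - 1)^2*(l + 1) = l^3 - l^2 - l + 1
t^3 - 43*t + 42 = (t - 6)*(t - 1)*(t + 7)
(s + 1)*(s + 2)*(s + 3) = s^3 + 6*s^2 + 11*s + 6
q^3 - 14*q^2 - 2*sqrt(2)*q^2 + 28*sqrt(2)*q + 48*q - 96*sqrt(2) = (q - 8)*(q - 6)*(q - 2*sqrt(2))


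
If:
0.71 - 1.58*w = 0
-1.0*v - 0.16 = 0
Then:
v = -0.16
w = 0.45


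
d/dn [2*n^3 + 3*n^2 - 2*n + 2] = 6*n^2 + 6*n - 2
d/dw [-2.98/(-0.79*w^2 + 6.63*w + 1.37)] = (19.7574 - 4.7084*w)/(-0.79*w^2 + 6.63*w + 1.37)^2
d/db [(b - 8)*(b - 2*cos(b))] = b + (b - 8)*(2*sin(b) + 1) - 2*cos(b)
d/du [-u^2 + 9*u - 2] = 9 - 2*u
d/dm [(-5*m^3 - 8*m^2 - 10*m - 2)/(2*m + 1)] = (-20*m^3 - 31*m^2 - 16*m - 6)/(4*m^2 + 4*m + 1)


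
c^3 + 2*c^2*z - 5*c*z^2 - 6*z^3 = (c - 2*z)*(c + z)*(c + 3*z)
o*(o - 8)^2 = o^3 - 16*o^2 + 64*o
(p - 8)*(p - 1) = p^2 - 9*p + 8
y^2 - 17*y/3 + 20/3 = (y - 4)*(y - 5/3)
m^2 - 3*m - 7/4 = (m - 7/2)*(m + 1/2)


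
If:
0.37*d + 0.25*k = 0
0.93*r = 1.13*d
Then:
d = 0.823008849557522*r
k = -1.21805309734513*r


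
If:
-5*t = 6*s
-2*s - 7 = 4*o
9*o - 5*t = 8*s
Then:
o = -7/13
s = -63/26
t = 189/65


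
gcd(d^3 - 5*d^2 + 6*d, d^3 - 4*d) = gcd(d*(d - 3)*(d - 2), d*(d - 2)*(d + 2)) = d^2 - 2*d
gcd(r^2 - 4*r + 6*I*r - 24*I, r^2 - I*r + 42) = r + 6*I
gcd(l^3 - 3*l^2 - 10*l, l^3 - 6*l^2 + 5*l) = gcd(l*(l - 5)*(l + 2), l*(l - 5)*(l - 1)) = l^2 - 5*l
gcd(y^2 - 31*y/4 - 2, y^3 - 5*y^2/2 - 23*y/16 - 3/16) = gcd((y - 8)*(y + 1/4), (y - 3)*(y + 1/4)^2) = y + 1/4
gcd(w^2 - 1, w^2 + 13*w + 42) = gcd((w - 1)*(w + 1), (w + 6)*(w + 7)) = 1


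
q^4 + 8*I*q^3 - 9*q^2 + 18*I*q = q*(q - I)*(q + 3*I)*(q + 6*I)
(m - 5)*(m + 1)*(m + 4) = m^3 - 21*m - 20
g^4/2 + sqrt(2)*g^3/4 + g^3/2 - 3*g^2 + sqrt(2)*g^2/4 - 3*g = g*(g/2 + sqrt(2))*(g + 1)*(g - 3*sqrt(2)/2)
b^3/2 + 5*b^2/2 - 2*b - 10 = (b/2 + 1)*(b - 2)*(b + 5)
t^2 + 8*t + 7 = (t + 1)*(t + 7)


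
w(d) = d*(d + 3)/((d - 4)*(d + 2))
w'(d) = d/((d - 4)*(d + 2)) - d*(d + 3)/((d - 4)*(d + 2)^2) - d*(d + 3)/((d - 4)^2*(d + 2)) + (d + 3)/((d - 4)*(d + 2)) = (-5*d^2 - 16*d - 24)/(d^4 - 4*d^3 - 12*d^2 + 32*d + 64)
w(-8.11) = 0.56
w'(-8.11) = -0.04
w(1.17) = -0.54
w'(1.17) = -0.62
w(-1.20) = 0.52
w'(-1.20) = -0.69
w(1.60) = -0.85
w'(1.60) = -0.84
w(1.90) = -1.14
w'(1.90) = -1.08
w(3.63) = -11.55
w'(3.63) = -34.10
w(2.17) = -1.47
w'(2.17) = -1.41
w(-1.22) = 0.53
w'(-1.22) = -0.72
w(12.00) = 1.61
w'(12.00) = -0.07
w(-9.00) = 0.59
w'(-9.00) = -0.03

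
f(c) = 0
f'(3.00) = 0.00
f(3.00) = 0.00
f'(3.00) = 0.00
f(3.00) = 0.00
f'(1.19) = 0.00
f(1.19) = 0.00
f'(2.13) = 0.00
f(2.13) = 0.00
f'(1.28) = 0.00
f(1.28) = 0.00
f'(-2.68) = 0.00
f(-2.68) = 0.00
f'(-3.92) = 0.00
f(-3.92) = 0.00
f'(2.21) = 0.00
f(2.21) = 0.00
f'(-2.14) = 0.00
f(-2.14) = 0.00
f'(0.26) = 0.00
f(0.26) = 0.00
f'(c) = 0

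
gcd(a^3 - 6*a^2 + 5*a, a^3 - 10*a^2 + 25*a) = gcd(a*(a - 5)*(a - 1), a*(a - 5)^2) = a^2 - 5*a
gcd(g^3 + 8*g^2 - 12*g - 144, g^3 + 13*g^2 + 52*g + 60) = g + 6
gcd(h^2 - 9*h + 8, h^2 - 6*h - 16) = h - 8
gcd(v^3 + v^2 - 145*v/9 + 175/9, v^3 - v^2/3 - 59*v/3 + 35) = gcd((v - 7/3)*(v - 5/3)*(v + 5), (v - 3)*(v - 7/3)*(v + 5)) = v^2 + 8*v/3 - 35/3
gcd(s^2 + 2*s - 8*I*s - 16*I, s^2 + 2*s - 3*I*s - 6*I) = s + 2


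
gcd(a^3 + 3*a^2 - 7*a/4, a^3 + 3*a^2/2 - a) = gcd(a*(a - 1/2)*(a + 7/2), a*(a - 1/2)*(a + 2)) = a^2 - a/2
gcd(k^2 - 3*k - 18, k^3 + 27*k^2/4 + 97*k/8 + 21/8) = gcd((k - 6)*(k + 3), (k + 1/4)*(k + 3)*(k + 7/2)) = k + 3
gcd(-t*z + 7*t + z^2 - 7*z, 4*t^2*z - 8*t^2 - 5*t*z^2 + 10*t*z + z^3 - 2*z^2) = -t + z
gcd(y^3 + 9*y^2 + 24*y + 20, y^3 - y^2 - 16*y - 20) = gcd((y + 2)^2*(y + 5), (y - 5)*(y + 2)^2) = y^2 + 4*y + 4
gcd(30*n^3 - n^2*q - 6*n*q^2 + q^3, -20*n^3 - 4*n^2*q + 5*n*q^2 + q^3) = 2*n + q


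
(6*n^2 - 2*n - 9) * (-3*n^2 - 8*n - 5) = -18*n^4 - 42*n^3 + 13*n^2 + 82*n + 45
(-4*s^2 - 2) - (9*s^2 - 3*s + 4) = -13*s^2 + 3*s - 6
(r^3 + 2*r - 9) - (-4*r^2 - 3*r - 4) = r^3 + 4*r^2 + 5*r - 5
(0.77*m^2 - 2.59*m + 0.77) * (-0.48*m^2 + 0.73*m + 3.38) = -0.3696*m^4 + 1.8053*m^3 + 0.3423*m^2 - 8.1921*m + 2.6026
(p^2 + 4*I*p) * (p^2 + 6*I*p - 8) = p^4 + 10*I*p^3 - 32*p^2 - 32*I*p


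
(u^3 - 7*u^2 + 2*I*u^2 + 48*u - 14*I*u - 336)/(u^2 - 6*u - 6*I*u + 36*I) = (u^2 + u*(-7 + 8*I) - 56*I)/(u - 6)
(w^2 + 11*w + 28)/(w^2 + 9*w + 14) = (w + 4)/(w + 2)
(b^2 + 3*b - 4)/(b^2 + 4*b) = (b - 1)/b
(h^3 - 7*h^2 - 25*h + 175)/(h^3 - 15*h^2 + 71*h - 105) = (h + 5)/(h - 3)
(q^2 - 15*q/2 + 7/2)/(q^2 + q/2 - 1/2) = (q - 7)/(q + 1)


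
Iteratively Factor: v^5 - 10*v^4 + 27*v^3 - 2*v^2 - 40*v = (v - 4)*(v^4 - 6*v^3 + 3*v^2 + 10*v) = (v - 5)*(v - 4)*(v^3 - v^2 - 2*v) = v*(v - 5)*(v - 4)*(v^2 - v - 2) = v*(v - 5)*(v - 4)*(v + 1)*(v - 2)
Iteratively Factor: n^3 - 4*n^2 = (n)*(n^2 - 4*n) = n*(n - 4)*(n)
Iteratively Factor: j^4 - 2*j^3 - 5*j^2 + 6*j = (j)*(j^3 - 2*j^2 - 5*j + 6) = j*(j + 2)*(j^2 - 4*j + 3) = j*(j - 3)*(j + 2)*(j - 1)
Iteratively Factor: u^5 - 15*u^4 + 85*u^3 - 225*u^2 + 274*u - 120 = (u - 2)*(u^4 - 13*u^3 + 59*u^2 - 107*u + 60) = (u - 5)*(u - 2)*(u^3 - 8*u^2 + 19*u - 12) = (u - 5)*(u - 2)*(u - 1)*(u^2 - 7*u + 12) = (u - 5)*(u - 3)*(u - 2)*(u - 1)*(u - 4)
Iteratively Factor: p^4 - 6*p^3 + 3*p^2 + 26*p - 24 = (p - 1)*(p^3 - 5*p^2 - 2*p + 24) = (p - 1)*(p + 2)*(p^2 - 7*p + 12) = (p - 4)*(p - 1)*(p + 2)*(p - 3)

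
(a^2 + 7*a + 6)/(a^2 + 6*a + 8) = (a^2 + 7*a + 6)/(a^2 + 6*a + 8)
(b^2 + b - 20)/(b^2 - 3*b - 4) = (b + 5)/(b + 1)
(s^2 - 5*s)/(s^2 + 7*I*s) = (s - 5)/(s + 7*I)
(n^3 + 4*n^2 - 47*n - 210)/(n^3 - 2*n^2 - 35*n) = (n + 6)/n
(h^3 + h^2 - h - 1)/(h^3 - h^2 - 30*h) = (-h^3 - h^2 + h + 1)/(h*(-h^2 + h + 30))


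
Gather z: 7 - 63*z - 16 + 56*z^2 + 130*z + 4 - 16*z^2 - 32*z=40*z^2 + 35*z - 5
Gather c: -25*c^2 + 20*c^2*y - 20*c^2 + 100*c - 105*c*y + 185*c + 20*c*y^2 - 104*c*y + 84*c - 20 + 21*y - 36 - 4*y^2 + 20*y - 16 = c^2*(20*y - 45) + c*(20*y^2 - 209*y + 369) - 4*y^2 + 41*y - 72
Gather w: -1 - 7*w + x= -7*w + x - 1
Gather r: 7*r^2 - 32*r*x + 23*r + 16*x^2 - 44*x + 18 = 7*r^2 + r*(23 - 32*x) + 16*x^2 - 44*x + 18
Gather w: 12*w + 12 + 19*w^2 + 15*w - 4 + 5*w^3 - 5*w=5*w^3 + 19*w^2 + 22*w + 8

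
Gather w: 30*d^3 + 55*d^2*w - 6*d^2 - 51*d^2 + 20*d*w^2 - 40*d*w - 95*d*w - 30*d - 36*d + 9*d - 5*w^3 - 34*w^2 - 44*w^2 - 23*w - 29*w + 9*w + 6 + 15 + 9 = 30*d^3 - 57*d^2 - 57*d - 5*w^3 + w^2*(20*d - 78) + w*(55*d^2 - 135*d - 43) + 30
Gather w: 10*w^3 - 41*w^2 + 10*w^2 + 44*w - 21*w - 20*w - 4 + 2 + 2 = 10*w^3 - 31*w^2 + 3*w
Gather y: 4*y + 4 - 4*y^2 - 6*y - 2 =-4*y^2 - 2*y + 2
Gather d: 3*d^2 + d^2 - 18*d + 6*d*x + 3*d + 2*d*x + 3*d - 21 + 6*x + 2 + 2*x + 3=4*d^2 + d*(8*x - 12) + 8*x - 16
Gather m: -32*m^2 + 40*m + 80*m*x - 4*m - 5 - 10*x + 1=-32*m^2 + m*(80*x + 36) - 10*x - 4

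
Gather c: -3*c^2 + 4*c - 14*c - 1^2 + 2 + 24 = -3*c^2 - 10*c + 25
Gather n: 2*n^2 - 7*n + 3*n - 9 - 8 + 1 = 2*n^2 - 4*n - 16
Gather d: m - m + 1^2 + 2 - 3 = 0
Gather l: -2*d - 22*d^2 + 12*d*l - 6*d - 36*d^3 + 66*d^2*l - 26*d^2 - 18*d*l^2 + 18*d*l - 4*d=-36*d^3 - 48*d^2 - 18*d*l^2 - 12*d + l*(66*d^2 + 30*d)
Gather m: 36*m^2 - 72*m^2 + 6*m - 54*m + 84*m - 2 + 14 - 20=-36*m^2 + 36*m - 8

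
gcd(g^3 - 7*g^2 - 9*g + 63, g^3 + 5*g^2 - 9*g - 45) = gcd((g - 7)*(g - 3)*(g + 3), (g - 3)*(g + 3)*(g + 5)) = g^2 - 9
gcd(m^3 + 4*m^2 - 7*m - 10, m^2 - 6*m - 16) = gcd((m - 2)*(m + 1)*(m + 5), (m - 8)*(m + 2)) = 1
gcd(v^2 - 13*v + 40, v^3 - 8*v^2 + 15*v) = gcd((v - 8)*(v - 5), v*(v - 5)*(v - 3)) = v - 5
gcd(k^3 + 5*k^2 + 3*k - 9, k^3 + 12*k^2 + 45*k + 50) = 1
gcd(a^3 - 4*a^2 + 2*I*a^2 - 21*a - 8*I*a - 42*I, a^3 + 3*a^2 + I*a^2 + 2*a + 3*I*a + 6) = a^2 + a*(3 + 2*I) + 6*I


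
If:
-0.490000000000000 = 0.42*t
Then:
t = -1.17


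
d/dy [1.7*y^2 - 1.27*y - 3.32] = 3.4*y - 1.27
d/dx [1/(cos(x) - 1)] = sin(x)/(cos(x) - 1)^2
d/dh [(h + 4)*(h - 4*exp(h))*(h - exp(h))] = (1 - exp(h))*(h + 4)*(h - 4*exp(h)) - (h + 4)*(h - exp(h))*(4*exp(h) - 1) + (h - 4*exp(h))*(h - exp(h))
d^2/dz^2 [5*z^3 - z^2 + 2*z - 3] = 30*z - 2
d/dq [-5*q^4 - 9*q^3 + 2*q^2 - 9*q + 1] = -20*q^3 - 27*q^2 + 4*q - 9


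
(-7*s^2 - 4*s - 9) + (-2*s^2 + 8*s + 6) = -9*s^2 + 4*s - 3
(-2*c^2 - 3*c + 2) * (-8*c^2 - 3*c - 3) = 16*c^4 + 30*c^3 - c^2 + 3*c - 6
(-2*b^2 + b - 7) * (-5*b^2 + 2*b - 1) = 10*b^4 - 9*b^3 + 39*b^2 - 15*b + 7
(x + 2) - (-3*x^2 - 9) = 3*x^2 + x + 11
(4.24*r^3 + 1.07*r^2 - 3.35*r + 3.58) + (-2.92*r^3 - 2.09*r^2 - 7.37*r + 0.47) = 1.32*r^3 - 1.02*r^2 - 10.72*r + 4.05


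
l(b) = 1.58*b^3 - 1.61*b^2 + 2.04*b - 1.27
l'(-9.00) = 414.96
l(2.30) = 14.13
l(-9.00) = -1301.86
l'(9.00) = 357.00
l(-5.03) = -253.34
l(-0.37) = -2.33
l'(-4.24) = 100.91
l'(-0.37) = 3.88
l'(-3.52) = 72.10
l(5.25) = 193.70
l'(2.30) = 19.71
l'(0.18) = 1.61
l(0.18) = -0.95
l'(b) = 4.74*b^2 - 3.22*b + 2.04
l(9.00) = 1038.50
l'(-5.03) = 138.16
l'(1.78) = 11.33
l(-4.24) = -159.30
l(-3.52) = -97.31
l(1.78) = 6.17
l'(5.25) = 115.78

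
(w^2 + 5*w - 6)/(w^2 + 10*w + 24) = (w - 1)/(w + 4)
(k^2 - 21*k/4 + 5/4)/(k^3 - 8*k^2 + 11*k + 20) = (k - 1/4)/(k^2 - 3*k - 4)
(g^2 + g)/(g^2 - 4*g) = (g + 1)/(g - 4)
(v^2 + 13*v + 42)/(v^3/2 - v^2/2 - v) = 2*(v^2 + 13*v + 42)/(v*(v^2 - v - 2))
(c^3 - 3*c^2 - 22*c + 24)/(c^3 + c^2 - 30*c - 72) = (c - 1)/(c + 3)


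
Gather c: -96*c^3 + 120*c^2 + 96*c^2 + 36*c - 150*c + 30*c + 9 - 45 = -96*c^3 + 216*c^2 - 84*c - 36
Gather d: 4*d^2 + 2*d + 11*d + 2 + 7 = 4*d^2 + 13*d + 9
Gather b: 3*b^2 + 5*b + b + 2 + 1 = 3*b^2 + 6*b + 3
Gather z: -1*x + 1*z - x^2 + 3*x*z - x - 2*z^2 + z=-x^2 - 2*x - 2*z^2 + z*(3*x + 2)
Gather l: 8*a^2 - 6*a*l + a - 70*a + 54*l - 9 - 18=8*a^2 - 69*a + l*(54 - 6*a) - 27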